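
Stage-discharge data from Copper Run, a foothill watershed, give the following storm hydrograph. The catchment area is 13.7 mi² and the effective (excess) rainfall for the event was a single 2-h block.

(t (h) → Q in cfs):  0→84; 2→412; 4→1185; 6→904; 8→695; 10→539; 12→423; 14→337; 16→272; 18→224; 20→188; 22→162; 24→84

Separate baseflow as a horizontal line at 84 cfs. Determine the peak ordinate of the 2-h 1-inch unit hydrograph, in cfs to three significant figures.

Direct runoff: 0.0, 328.0, 1101.0, 820.0, 611.0, 455.0, 339.0, 253.0, 188.0, 140.0, 104.0, 78.0, 0.0 cfs; ΣQ_DR = 4417 cfs, peak = 1101.0 cfs.
Runoff depth d = ΣQ_DR·Δt / A = 4417 × 7200 / (13.7 mi²) = 0.9992 in.
The 1-inch UH is the DRH scaled by (1 in)/d, so U_p = 1101.0 × 1/0.9992 = 1100 cfs.

U_p ≈ 1100 cfs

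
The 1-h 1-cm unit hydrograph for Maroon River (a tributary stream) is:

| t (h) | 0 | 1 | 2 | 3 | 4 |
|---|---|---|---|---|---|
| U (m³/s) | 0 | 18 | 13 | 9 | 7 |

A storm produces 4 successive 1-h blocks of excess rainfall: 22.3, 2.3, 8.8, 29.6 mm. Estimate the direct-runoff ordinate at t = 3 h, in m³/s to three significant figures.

By discrete convolution, Q_j = Σ (P_i / 10 mm) · U_{j−i}.
At t = 3 h (j=3): Q = (22.3/10)·9 + (2.3/10)·13 + (8.8/10)·18 + (29.6/10)·0 = 38.9 m³/s.

Q ≈ 38.9 m³/s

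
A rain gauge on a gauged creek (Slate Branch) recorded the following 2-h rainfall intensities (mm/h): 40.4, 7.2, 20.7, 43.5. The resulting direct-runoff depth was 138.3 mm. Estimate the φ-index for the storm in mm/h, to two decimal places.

φ ≈ 11.82 mm/h

Only the 3 blocks with intensity above φ contribute runoff: 40.4, 20.7, 43.5 mm/h.
Σ(I−φ)·Δt = d  ⇒  (40.4+20.7+43.5 − 3φ)·2 = 138.3
φ = (104.6 − 138.3/2) / 3 = 11.82 mm/h.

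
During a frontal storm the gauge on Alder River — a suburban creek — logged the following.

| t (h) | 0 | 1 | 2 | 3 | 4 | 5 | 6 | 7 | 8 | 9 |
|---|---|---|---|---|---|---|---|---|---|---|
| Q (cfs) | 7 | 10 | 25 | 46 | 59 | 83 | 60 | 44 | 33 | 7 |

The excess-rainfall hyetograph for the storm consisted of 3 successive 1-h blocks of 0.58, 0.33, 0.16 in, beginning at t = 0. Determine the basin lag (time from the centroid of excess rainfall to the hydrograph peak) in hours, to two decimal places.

Centroid of excess rainfall: t_c = Σ P_i·t̄_i / ΣP_i = 1.1075 h (block centres at 0.5, 1.5, 2.5 h).
Hydrograph peak occurs at t = 5 h, so basin lag t_L = 5 − 1.1075 = 3.89 h.

t_L ≈ 3.89 h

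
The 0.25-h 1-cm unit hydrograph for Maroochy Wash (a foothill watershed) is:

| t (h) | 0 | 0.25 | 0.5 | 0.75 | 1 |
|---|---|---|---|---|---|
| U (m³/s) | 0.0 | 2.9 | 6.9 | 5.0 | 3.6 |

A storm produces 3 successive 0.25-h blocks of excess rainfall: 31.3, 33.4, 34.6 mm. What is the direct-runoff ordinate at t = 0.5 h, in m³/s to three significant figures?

By discrete convolution, Q_j = Σ (P_i / 10 mm) · U_{j−i}.
At t = 0.5 h (j=2): Q = (31.3/10)·6.9 + (33.4/10)·2.9 + (34.6/10)·0.0 = 31.3 m³/s.

Q ≈ 31.3 m³/s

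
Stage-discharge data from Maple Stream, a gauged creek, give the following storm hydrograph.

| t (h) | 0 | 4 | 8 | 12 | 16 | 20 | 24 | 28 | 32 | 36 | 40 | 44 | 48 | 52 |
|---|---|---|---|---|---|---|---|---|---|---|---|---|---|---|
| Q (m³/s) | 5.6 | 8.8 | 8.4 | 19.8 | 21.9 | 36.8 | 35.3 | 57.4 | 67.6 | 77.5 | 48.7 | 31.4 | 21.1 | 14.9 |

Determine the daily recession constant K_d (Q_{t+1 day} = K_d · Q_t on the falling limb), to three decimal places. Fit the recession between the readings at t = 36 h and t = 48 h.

K_d ≈ 0.074

Between t = 36 h and t = 48 h the flow falls from 77.5 to 21.1 m³/s over 3×4 h = 12 h.
Per-interval ratio K = (21.1/77.5)^(1/3) = 0.6481; K_d = K^(24/4) = 0.074.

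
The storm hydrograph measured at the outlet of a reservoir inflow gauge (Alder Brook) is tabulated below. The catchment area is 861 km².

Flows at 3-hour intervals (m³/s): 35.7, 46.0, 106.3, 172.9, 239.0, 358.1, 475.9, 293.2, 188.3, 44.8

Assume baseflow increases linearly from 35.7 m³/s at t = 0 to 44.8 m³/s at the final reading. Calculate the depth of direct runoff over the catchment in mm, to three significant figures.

Direct runoff: 0.00, 9.29, 68.58, 134.17, 199.26, 317.34, 434.13, 250.42, 144.51, 0.00 m³/s; ΣQ_DR = 1558 m³/s.
V = ΣQ_DR · Δt = 1558 × 10800 s = 1.682 × 10^7 m³.
Over A = 861 km², depth = V / A = 19.5 mm.

d ≈ 19.5 mm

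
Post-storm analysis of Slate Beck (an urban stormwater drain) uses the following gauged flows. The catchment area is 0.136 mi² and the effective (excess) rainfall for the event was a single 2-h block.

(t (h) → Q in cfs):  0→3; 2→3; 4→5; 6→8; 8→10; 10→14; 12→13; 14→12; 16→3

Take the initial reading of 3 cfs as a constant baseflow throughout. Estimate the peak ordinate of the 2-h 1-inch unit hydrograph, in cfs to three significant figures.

Direct runoff: 0.0, 0.0, 2.0, 5.0, 7.0, 11.0, 10.0, 9.0, 0.0 cfs; ΣQ_DR = 44.00 cfs, peak = 11.0 cfs.
Runoff depth d = ΣQ_DR·Δt / A = 44.00 × 7200 / (0.136 mi²) = 1.003 in.
The 1-inch UH is the DRH scaled by (1 in)/d, so U_p = 11.0 × 1/1.003 = 11.0 cfs.

U_p ≈ 11.0 cfs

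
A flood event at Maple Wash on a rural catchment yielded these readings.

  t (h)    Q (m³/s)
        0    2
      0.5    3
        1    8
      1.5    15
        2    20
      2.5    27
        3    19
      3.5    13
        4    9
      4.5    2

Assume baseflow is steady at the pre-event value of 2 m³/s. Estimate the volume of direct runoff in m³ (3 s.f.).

Direct-runoff ordinates (Q − Q_b): 0.0, 1.0, 6.0, 13.0, 18.0, 25.0, 17.0, 11.0, 7.0, 0.0 m³/s.
ΣQ_DR = 98.00 m³/s.
With Δt = 0.5 h = 1800 s, V = ΣQ_DR · Δt = 98.00 × 1800 = 1.76 × 10^5 m³.

V ≈ 1.76 × 10^5 m³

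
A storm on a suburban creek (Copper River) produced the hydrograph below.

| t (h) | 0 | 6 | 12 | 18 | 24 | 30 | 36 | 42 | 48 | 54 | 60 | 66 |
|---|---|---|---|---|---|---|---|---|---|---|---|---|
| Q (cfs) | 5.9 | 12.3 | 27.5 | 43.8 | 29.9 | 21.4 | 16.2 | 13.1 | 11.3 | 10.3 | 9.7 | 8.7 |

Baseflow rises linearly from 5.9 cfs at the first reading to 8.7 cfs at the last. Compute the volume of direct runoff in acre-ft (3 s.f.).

V ≈ 60.7 acre-ft

Direct-runoff ordinates (Q − Q_b): 0.00, 6.15, 21.09, 37.14, 22.98, 14.23, 8.77, 5.42, 3.36, 2.11, 1.25, 0.00 cfs.
ΣQ_DR = 122.5 cfs.
With Δt = 6 h = 21600 s, V = ΣQ_DR · Δt = 122.5 × 21600 = 2.65 × 10^6 ft³ = 60.7 acre-ft.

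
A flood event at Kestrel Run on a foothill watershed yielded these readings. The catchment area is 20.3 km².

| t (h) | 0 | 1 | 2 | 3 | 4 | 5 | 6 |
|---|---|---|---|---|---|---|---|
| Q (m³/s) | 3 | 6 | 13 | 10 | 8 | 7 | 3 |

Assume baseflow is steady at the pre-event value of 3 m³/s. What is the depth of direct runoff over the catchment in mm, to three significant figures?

Direct runoff: 0.0, 3.0, 10.0, 7.0, 5.0, 4.0, 0.0 m³/s; ΣQ_DR = 29.00 m³/s.
V = ΣQ_DR · Δt = 29.00 × 3600 s = 1.044 × 10^5 m³.
Over A = 20.3 km², depth = V / A = 5.14 mm.

d ≈ 5.14 mm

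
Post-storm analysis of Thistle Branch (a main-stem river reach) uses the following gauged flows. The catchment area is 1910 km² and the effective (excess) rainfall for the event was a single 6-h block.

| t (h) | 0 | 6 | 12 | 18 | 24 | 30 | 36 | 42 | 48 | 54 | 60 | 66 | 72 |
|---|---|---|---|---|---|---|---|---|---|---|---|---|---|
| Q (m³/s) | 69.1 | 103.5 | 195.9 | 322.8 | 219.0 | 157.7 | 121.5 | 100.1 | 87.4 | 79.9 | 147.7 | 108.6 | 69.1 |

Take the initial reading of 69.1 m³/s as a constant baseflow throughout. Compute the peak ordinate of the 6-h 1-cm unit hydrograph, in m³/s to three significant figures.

Direct runoff: 0.0, 34.4, 126.8, 253.7, 149.9, 88.6, 52.4, 31.0, 18.3, 10.8, 78.6, 39.5, 0.0 m³/s; ΣQ_DR = 884.0 m³/s, peak = 253.7 m³/s.
Runoff depth d = ΣQ_DR·Δt / A = 884.0 × 21600 / (1910 km²) = 9.997 mm.
The 1-cm UH is the DRH scaled by (10 mm)/d, so U_p = 253.7 × 10/9.997 = 254 m³/s.

U_p ≈ 254 m³/s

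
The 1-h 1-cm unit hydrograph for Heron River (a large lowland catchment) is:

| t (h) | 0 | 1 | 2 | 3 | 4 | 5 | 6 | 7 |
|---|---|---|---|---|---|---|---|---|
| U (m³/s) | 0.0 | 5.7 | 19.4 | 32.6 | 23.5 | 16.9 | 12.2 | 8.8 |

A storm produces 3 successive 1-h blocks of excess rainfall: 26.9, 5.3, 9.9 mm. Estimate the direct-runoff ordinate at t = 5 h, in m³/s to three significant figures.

Q ≈ 90.2 m³/s

By discrete convolution, Q_j = Σ (P_i / 10 mm) · U_{j−i}.
At t = 5 h (j=5): Q = (26.9/10)·16.9 + (5.3/10)·23.5 + (9.9/10)·32.6 = 90.2 m³/s.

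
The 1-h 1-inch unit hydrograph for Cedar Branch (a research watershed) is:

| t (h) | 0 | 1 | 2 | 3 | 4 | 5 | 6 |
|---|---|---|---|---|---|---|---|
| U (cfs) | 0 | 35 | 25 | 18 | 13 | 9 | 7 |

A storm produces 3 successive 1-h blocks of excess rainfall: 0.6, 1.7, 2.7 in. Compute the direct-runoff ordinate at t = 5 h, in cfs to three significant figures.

Q ≈ 76.1 cfs

By discrete convolution, Q_j = Σ (P_i / 1 in) · U_{j−i}.
At t = 5 h (j=5): Q = (0.6/1)·9 + (1.7/1)·13 + (2.7/1)·18 = 76.1 cfs.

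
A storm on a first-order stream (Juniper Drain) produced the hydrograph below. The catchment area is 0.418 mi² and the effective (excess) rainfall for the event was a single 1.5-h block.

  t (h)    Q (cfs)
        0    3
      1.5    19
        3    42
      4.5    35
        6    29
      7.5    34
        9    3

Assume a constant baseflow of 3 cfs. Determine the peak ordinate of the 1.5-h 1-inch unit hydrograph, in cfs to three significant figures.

U_p ≈ 48.7 cfs

Direct runoff: 0.0, 16.0, 39.0, 32.0, 26.0, 31.0, 0.0 cfs; ΣQ_DR = 144.0 cfs, peak = 39.0 cfs.
Runoff depth d = ΣQ_DR·Δt / A = 144.0 × 5400 / (0.418 mi²) = 0.8007 in.
The 1-inch UH is the DRH scaled by (1 in)/d, so U_p = 39.0 × 1/0.8007 = 48.7 cfs.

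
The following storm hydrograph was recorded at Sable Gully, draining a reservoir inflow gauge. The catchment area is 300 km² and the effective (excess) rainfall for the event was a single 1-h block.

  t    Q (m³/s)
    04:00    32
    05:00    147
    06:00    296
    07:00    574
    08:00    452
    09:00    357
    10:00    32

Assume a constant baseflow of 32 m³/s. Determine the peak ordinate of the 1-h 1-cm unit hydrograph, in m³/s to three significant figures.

U_p ≈ 271 m³/s

Direct runoff: 0.0, 115.0, 264.0, 542.0, 420.0, 325.0, 0.0 m³/s; ΣQ_DR = 1666 m³/s, peak = 542.0 m³/s.
Runoff depth d = ΣQ_DR·Δt / A = 1666 × 3600 / (300 km²) = 19.99 mm.
The 1-cm UH is the DRH scaled by (10 mm)/d, so U_p = 542.0 × 10/19.99 = 271 m³/s.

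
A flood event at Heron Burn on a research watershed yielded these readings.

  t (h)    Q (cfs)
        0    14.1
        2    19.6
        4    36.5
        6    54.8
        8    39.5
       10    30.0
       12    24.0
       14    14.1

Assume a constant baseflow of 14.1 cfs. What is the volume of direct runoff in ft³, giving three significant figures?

V ≈ 8.63 × 10^5 ft³

Direct-runoff ordinates (Q − Q_b): 0.0, 5.5, 22.4, 40.7, 25.4, 15.9, 9.9, 0.0 cfs.
ΣQ_DR = 119.8 cfs.
With Δt = 2 h = 7200 s, V = ΣQ_DR · Δt = 119.8 × 7200 = 8.63 × 10^5 ft³.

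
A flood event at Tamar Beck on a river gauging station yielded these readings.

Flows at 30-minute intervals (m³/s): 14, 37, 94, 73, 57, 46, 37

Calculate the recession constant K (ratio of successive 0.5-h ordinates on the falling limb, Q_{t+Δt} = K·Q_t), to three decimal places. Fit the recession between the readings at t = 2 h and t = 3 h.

Using the recession-limb readings at t = 2 h and t = 3 h: Q falls from 57 to 37 m³/s over 2 intervals.
K = (Q₂/Q₁)^(1/2) = (37/57)^(1/2) = 0.806.

K ≈ 0.806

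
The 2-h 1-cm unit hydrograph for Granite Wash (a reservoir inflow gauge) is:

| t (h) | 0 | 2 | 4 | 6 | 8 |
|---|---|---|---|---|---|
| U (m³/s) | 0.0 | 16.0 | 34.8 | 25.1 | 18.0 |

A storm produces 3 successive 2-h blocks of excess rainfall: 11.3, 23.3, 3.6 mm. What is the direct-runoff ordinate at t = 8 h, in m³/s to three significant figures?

Q ≈ 91.4 m³/s

By discrete convolution, Q_j = Σ (P_i / 10 mm) · U_{j−i}.
At t = 8 h (j=4): Q = (11.3/10)·18.0 + (23.3/10)·25.1 + (3.6/10)·34.8 = 91.4 m³/s.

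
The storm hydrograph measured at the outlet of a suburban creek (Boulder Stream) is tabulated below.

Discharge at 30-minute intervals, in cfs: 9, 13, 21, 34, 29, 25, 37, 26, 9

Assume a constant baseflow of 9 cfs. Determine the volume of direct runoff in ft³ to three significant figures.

V ≈ 2.20 × 10^5 ft³

Direct-runoff ordinates (Q − Q_b): 0.0, 4.0, 12.0, 25.0, 20.0, 16.0, 28.0, 17.0, 0.0 cfs.
ΣQ_DR = 122.0 cfs.
With Δt = 0.5 h = 1800 s, V = ΣQ_DR · Δt = 122.0 × 1800 = 2.20 × 10^5 ft³.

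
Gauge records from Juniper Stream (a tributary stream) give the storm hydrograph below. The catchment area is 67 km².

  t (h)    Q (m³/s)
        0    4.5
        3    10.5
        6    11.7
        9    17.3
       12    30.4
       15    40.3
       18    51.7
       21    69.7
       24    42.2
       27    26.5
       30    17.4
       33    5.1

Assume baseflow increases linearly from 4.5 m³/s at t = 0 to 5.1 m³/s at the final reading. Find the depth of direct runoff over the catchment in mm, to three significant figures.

Direct runoff: 0.00, 5.95, 7.09, 12.64, 25.68, 35.53, 46.87, 64.82, 37.26, 21.51, 12.35, 0.00 m³/s; ΣQ_DR = 269.7 m³/s.
V = ΣQ_DR · Δt = 269.7 × 10800 s = 2.913 × 10^6 m³.
Over A = 67 km², depth = V / A = 43.5 mm.

d ≈ 43.5 mm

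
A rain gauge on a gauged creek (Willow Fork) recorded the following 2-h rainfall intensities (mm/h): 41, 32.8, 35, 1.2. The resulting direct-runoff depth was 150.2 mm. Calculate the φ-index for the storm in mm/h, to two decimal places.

φ ≈ 11.23 mm/h

Only the 3 blocks with intensity above φ contribute runoff: 41, 32.8, 35 mm/h.
Σ(I−φ)·Δt = d  ⇒  (41+32.8+35 − 3φ)·2 = 150.2
φ = (108.8 − 150.2/2) / 3 = 11.23 mm/h.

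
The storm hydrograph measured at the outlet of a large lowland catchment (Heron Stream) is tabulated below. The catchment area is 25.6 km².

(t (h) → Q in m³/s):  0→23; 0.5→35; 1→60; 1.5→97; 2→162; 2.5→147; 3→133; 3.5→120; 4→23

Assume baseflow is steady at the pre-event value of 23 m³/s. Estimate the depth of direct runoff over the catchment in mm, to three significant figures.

Direct runoff: 0.0, 12.0, 37.0, 74.0, 139.0, 124.0, 110.0, 97.0, 0.0 m³/s; ΣQ_DR = 593.0 m³/s.
V = ΣQ_DR · Δt = 593.0 × 1800 s = 1.067 × 10^6 m³.
Over A = 25.6 km², depth = V / A = 41.7 mm.

d ≈ 41.7 mm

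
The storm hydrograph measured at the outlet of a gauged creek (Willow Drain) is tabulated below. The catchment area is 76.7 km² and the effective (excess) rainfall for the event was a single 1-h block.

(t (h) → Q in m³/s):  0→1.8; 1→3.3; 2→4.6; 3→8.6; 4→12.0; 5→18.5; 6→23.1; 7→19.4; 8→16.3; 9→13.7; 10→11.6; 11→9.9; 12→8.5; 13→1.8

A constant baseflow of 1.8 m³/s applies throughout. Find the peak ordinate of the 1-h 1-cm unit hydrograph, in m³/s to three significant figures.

Direct runoff: 0.0, 1.5, 2.8, 6.8, 10.2, 16.7, 21.3, 17.6, 14.5, 11.9, 9.8, 8.1, 6.7, 0.0 m³/s; ΣQ_DR = 127.9 m³/s, peak = 21.3 m³/s.
Runoff depth d = ΣQ_DR·Δt / A = 127.9 × 3600 / (76.7 km²) = 6.003 mm.
The 1-cm UH is the DRH scaled by (10 mm)/d, so U_p = 21.3 × 10/6.003 = 35.5 m³/s.

U_p ≈ 35.5 m³/s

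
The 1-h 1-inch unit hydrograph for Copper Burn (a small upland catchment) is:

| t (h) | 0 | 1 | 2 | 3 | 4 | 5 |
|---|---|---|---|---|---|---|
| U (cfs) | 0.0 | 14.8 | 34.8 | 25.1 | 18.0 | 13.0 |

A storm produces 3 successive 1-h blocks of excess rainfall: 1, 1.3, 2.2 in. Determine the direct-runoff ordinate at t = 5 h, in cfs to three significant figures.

Q ≈ 91.6 cfs

By discrete convolution, Q_j = Σ (P_i / 1 in) · U_{j−i}.
At t = 5 h (j=5): Q = (1/1)·13.0 + (1.3/1)·18.0 + (2.2/1)·25.1 = 91.6 cfs.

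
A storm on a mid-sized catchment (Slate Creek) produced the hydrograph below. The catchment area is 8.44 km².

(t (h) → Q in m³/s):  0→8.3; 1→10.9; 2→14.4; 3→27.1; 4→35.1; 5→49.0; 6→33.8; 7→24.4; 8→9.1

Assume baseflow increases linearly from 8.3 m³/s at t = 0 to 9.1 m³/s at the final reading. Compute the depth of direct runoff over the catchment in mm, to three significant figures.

Direct runoff: 0.00, 2.50, 5.90, 18.50, 26.40, 40.20, 24.90, 15.40, 0.00 m³/s; ΣQ_DR = 133.8 m³/s.
V = ΣQ_DR · Δt = 133.8 × 3600 s = 4.817 × 10^5 m³.
Over A = 8.44 km², depth = V / A = 57.1 mm.

d ≈ 57.1 mm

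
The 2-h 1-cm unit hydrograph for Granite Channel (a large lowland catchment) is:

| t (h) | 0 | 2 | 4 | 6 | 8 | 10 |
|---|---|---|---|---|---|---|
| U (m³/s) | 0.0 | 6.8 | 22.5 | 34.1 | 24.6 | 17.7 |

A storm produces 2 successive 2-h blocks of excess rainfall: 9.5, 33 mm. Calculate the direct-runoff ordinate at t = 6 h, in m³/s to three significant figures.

Q ≈ 107 m³/s

By discrete convolution, Q_j = Σ (P_i / 10 mm) · U_{j−i}.
At t = 6 h (j=3): Q = (9.5/10)·34.1 + (33/10)·22.5 = 107 m³/s.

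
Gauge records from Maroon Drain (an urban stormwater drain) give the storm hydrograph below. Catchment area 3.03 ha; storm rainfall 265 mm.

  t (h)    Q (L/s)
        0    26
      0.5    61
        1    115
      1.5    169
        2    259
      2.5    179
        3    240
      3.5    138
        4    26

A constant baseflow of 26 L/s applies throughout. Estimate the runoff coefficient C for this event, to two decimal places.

ΣQ_DR = 979.0 L/s; V = ΣQ_DR·Δt = 1.762 × 10^6 L.
Runoff depth d = V / A = 58.16 mm.
C = d / P = 58.16 / 265 = 0.22.

C ≈ 0.22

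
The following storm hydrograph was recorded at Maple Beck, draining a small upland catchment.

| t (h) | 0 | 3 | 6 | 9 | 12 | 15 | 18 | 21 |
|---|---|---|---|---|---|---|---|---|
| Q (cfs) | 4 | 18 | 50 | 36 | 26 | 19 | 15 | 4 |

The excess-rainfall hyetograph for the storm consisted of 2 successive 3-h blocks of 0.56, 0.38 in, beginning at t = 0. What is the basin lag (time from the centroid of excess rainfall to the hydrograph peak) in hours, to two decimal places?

Centroid of excess rainfall: t_c = Σ P_i·t̄_i / ΣP_i = 2.7128 h (block centres at 1.5, 4.5 h).
Hydrograph peak occurs at t = 6 h, so basin lag t_L = 6 − 2.7128 = 3.29 h.

t_L ≈ 3.29 h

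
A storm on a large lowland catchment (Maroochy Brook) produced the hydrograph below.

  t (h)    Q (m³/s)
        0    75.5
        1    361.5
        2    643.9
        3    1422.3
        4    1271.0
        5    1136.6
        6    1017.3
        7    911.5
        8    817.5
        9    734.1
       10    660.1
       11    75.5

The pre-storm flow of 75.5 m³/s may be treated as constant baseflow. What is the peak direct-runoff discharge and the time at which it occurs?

Q_p = 1346.8 m³/s at t = 3 h

Subtracting baseflow gives direct-runoff ordinates: 0.0, 286.0, 568.4, 1346.8, 1195.5, 1061.1, 941.8, 836.0, 742.0, 658.6, 584.6, 0.0 m³/s.
The maximum is 1346.8 m³/s, occurring at the reading for t = 3 h.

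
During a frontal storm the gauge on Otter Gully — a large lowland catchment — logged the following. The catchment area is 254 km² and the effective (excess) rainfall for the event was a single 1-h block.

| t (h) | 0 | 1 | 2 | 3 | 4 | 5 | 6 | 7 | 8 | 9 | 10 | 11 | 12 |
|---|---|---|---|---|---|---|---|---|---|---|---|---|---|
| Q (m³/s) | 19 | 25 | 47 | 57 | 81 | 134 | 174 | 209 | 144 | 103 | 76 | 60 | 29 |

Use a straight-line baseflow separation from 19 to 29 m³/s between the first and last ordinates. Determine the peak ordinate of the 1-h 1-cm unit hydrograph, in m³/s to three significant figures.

U_p ≈ 154 m³/s

Direct runoff: 0.00, 5.17, 26.33, 35.50, 58.67, 110.83, 150.00, 184.17, 118.33, 76.50, 48.67, 31.83, 0.00 m³/s; ΣQ_DR = 846.0 m³/s, peak = 184.17 m³/s.
Runoff depth d = ΣQ_DR·Δt / A = 846.0 × 3600 / (254 km²) = 11.99 mm.
The 1-cm UH is the DRH scaled by (10 mm)/d, so U_p = 184.17 × 10/11.99 = 154 m³/s.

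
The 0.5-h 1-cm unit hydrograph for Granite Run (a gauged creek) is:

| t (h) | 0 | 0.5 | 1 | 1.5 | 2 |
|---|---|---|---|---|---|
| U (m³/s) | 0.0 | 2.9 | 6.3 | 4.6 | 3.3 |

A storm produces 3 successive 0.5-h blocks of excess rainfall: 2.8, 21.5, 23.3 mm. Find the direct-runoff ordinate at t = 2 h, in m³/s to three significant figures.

By discrete convolution, Q_j = Σ (P_i / 10 mm) · U_{j−i}.
At t = 2 h (j=4): Q = (2.8/10)·3.3 + (21.5/10)·4.6 + (23.3/10)·6.3 = 25.5 m³/s.

Q ≈ 25.5 m³/s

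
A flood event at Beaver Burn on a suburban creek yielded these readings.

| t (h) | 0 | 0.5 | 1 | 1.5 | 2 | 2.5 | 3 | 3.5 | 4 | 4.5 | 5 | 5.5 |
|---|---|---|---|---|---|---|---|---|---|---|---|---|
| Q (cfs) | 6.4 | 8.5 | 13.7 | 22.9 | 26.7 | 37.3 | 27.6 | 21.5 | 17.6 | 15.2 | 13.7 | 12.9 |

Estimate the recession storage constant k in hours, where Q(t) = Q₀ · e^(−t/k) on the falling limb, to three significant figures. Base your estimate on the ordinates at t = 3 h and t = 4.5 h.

On the falling limb, Q drops from 27.6 to 15.2 cfs between t = 3 h and t = 4.5 h (Δt = 1.5 h).
k = −Δt / ln(Q₂/Q₁) = −1.5 / ln(15.2/27.6) = 2.51 h.

k ≈ 2.51 h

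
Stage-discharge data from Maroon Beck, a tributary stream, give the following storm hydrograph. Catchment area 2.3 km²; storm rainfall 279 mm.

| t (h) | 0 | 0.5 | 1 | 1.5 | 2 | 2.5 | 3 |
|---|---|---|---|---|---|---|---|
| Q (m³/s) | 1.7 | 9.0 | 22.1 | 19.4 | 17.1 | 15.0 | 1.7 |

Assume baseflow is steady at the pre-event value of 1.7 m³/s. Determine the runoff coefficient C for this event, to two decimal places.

ΣQ_DR = 74.10 m³/s; V = ΣQ_DR·Δt = 1.334 × 10^5 m³.
Runoff depth d = V / A = 57.99 mm.
C = d / P = 57.99 / 279 = 0.21.

C ≈ 0.21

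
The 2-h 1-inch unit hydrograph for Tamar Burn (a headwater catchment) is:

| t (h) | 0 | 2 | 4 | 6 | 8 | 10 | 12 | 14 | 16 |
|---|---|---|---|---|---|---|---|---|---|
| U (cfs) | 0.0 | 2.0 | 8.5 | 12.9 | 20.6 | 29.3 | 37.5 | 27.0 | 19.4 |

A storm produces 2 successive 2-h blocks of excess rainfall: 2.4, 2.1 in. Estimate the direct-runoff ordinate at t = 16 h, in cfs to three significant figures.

Q ≈ 103 cfs

By discrete convolution, Q_j = Σ (P_i / 1 in) · U_{j−i}.
At t = 16 h (j=8): Q = (2.4/1)·19.4 + (2.1/1)·27.0 = 103 cfs.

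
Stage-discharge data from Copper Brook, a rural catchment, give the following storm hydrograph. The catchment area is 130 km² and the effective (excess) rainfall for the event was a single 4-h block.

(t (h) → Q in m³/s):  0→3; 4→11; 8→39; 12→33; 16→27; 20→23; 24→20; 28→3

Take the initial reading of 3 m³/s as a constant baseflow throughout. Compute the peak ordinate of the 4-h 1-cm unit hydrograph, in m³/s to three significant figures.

Direct runoff: 0.0, 8.0, 36.0, 30.0, 24.0, 20.0, 17.0, 0.0 m³/s; ΣQ_DR = 135.0 m³/s, peak = 36.0 m³/s.
Runoff depth d = ΣQ_DR·Δt / A = 135.0 × 14400 / (130 km²) = 14.95 mm.
The 1-cm UH is the DRH scaled by (10 mm)/d, so U_p = 36.0 × 10/14.95 = 24.1 m³/s.

U_p ≈ 24.1 m³/s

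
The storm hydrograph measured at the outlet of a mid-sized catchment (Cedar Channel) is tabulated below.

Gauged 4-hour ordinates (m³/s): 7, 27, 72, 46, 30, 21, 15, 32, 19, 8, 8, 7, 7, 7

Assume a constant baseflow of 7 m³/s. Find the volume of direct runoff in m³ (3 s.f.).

Direct-runoff ordinates (Q − Q_b): 0.0, 20.0, 65.0, 39.0, 23.0, 14.0, 8.0, 25.0, 12.0, 1.0, 1.0, 0.0, 0.0, 0.0 m³/s.
ΣQ_DR = 208.0 m³/s.
With Δt = 4 h = 14400 s, V = ΣQ_DR · Δt = 208.0 × 14400 = 3.00 × 10^6 m³.

V ≈ 3.00 × 10^6 m³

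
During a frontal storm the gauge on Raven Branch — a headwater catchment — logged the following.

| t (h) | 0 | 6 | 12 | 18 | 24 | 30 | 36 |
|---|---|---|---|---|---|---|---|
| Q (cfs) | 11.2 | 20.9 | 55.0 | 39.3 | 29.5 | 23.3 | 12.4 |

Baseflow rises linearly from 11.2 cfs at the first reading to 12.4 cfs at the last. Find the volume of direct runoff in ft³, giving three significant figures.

Direct-runoff ordinates (Q − Q_b): 0.00, 9.50, 43.40, 27.50, 17.50, 11.10, 0.00 cfs.
ΣQ_DR = 109.0 cfs.
With Δt = 6 h = 21600 s, V = ΣQ_DR · Δt = 109.0 × 21600 = 2.35 × 10^6 ft³.

V ≈ 2.35 × 10^6 ft³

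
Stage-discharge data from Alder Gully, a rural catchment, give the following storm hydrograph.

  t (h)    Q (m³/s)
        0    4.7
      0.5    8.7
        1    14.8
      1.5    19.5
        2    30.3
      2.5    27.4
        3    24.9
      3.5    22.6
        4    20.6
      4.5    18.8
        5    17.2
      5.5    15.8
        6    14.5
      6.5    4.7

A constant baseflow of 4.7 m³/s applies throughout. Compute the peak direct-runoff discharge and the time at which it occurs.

Subtracting baseflow gives direct-runoff ordinates: 0.0, 4.0, 10.1, 14.8, 25.6, 22.7, 20.2, 17.9, 15.9, 14.1, 12.5, 11.1, 9.8, 0.0 m³/s.
The maximum is 25.6 m³/s, occurring at the reading for t = 2 h.

Q_p = 25.6 m³/s at t = 2 h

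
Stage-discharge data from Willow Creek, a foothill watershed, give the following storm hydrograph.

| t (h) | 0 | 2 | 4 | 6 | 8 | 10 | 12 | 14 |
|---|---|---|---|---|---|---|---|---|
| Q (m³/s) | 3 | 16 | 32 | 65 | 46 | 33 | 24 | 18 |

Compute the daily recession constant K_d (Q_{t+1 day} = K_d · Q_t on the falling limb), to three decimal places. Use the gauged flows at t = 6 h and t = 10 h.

K_d ≈ 0.017

Between t = 6 h and t = 10 h the flow falls from 65 to 33 m³/s over 2×2 h = 4 h.
Per-interval ratio K = (33/65)^(1/2) = 0.7125; K_d = K^(24/2) = 0.017.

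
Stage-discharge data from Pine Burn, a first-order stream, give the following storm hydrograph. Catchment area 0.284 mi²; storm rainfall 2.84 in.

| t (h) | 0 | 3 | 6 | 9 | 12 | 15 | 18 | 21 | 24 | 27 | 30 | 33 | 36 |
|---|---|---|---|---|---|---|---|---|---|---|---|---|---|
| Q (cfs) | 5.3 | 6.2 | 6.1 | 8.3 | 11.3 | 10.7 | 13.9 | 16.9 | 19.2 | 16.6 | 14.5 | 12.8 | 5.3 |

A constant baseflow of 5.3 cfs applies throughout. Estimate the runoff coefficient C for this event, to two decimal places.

ΣQ_DR = 78.20 cfs; V = ΣQ_DR·Δt = 8.446 × 10^5 ft³.
Runoff depth d = V / A = 1.280 in.
C = d / P = 1.280 / 2.84 = 0.45.

C ≈ 0.45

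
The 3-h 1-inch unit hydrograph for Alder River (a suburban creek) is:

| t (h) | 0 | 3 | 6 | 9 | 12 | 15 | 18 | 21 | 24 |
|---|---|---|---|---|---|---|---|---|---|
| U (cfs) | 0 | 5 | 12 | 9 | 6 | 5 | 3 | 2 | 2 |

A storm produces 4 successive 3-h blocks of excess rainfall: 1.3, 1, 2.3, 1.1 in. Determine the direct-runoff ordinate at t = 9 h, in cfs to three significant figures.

Q ≈ 35.2 cfs

By discrete convolution, Q_j = Σ (P_i / 1 in) · U_{j−i}.
At t = 9 h (j=3): Q = (1.3/1)·9 + (1/1)·12 + (2.3/1)·5 + (1.1/1)·0 = 35.2 cfs.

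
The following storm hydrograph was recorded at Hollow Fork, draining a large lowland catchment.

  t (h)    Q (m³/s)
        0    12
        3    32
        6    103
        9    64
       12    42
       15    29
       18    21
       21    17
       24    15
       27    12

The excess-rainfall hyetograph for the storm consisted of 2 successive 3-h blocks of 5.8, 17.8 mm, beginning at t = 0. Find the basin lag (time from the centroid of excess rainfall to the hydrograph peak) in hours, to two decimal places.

Centroid of excess rainfall: t_c = Σ P_i·t̄_i / ΣP_i = 3.7627 h (block centres at 1.5, 4.5 h).
Hydrograph peak occurs at t = 6 h, so basin lag t_L = 6 − 3.7627 = 2.24 h.

t_L ≈ 2.24 h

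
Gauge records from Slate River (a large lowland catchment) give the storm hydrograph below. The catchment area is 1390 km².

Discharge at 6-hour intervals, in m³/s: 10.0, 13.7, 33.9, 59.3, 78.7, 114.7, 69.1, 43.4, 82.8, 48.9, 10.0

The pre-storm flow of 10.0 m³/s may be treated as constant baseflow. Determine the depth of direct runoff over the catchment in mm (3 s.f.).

Direct runoff: 0.0, 3.7, 23.9, 49.3, 68.7, 104.7, 59.1, 33.4, 72.8, 38.9, 0.0 m³/s; ΣQ_DR = 454.5 m³/s.
V = ΣQ_DR · Δt = 454.5 × 21600 s = 9.817 × 10^6 m³.
Over A = 1390 km², depth = V / A = 7.06 mm.

d ≈ 7.06 mm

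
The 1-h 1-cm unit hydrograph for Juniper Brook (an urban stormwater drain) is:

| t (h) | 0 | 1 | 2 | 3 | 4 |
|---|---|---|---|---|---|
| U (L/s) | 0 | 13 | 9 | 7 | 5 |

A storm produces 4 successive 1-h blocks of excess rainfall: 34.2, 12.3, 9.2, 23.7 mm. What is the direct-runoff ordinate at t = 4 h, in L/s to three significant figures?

Q ≈ 64.8 L/s

By discrete convolution, Q_j = Σ (P_i / 10 mm) · U_{j−i}.
At t = 4 h (j=4): Q = (34.2/10)·5 + (12.3/10)·7 + (9.2/10)·9 + (23.7/10)·13 = 64.8 L/s.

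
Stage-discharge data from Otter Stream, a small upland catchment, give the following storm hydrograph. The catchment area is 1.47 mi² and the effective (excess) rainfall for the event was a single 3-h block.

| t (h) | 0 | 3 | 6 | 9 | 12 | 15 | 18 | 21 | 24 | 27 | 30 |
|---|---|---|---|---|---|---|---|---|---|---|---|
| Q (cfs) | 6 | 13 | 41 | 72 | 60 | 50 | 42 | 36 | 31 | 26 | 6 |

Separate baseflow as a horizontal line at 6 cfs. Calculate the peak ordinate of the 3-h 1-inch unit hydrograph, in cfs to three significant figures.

U_p ≈ 65.8 cfs

Direct runoff: 0.0, 7.0, 35.0, 66.0, 54.0, 44.0, 36.0, 30.0, 25.0, 20.0, 0.0 cfs; ΣQ_DR = 317.0 cfs, peak = 66.0 cfs.
Runoff depth d = ΣQ_DR·Δt / A = 317.0 × 10800 / (1.47 mi²) = 1.002 in.
The 1-inch UH is the DRH scaled by (1 in)/d, so U_p = 66.0 × 1/1.002 = 65.8 cfs.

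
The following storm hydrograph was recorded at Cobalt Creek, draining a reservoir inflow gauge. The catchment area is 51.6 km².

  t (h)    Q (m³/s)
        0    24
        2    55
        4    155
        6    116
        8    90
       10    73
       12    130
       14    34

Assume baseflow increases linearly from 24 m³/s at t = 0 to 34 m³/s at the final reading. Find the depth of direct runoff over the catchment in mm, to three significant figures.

d ≈ 62.1 mm

Direct runoff: 0.00, 29.57, 128.14, 87.71, 60.29, 41.86, 97.43, 0.00 m³/s; ΣQ_DR = 445.0 m³/s.
V = ΣQ_DR · Δt = 445.0 × 7200 s = 3.204 × 10^6 m³.
Over A = 51.6 km², depth = V / A = 62.1 mm.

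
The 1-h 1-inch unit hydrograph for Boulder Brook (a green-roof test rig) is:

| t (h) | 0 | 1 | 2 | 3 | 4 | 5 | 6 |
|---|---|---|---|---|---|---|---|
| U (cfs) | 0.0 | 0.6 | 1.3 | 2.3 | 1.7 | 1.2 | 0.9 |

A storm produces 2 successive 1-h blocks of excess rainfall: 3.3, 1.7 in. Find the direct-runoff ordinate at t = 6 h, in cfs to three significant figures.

By discrete convolution, Q_j = Σ (P_i / 1 in) · U_{j−i}.
At t = 6 h (j=6): Q = (3.3/1)·0.9 + (1.7/1)·1.2 = 5.01 cfs.

Q ≈ 5.01 cfs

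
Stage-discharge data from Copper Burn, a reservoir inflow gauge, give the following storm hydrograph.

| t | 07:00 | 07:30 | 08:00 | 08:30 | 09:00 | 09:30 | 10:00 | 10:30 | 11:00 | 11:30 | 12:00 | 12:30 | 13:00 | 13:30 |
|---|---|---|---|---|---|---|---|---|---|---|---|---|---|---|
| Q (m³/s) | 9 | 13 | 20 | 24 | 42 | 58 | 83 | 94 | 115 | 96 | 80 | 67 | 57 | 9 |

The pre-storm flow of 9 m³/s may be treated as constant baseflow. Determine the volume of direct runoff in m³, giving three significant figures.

Direct-runoff ordinates (Q − Q_b): 0.0, 4.0, 11.0, 15.0, 33.0, 49.0, 74.0, 85.0, 106.0, 87.0, 71.0, 58.0, 48.0, 0.0 m³/s.
ΣQ_DR = 641.0 m³/s.
With Δt = 0.5 h = 1800 s, V = ΣQ_DR · Δt = 641.0 × 1800 = 1.15 × 10^6 m³.

V ≈ 1.15 × 10^6 m³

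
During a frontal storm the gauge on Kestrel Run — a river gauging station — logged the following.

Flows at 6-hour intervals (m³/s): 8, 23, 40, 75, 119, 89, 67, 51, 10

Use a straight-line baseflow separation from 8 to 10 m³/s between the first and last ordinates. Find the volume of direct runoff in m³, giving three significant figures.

Direct-runoff ordinates (Q − Q_b): 0.00, 14.75, 31.50, 66.25, 110.00, 79.75, 57.50, 41.25, 0.00 m³/s.
ΣQ_DR = 401.0 m³/s.
With Δt = 6 h = 21600 s, V = ΣQ_DR · Δt = 401.0 × 21600 = 8.66 × 10^6 m³.

V ≈ 8.66 × 10^6 m³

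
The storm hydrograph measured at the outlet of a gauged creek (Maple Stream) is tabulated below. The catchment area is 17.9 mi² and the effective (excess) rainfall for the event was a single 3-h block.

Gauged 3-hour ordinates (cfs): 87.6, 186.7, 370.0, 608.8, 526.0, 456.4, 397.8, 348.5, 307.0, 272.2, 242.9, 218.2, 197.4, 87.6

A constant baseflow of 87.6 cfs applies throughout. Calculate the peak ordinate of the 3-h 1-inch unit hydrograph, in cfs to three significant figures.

Direct runoff: 0.0, 99.1, 282.4, 521.2, 438.4, 368.8, 310.2, 260.9, 219.4, 184.6, 155.3, 130.6, 109.8, 0.0 cfs; ΣQ_DR = 3081 cfs, peak = 521.2 cfs.
Runoff depth d = ΣQ_DR·Δt / A = 3081 × 10800 / (17.9 mi²) = 0.8001 in.
The 1-inch UH is the DRH scaled by (1 in)/d, so U_p = 521.2 × 1/0.8001 = 651 cfs.

U_p ≈ 651 cfs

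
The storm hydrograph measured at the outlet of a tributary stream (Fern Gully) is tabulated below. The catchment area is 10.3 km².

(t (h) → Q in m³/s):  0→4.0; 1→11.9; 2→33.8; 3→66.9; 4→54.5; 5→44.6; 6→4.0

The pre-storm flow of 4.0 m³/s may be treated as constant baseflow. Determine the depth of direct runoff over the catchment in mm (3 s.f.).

d ≈ 67.0 mm

Direct runoff: 0.0, 7.9, 29.8, 62.9, 50.5, 40.6, 0.0 m³/s; ΣQ_DR = 191.7 m³/s.
V = ΣQ_DR · Δt = 191.7 × 3600 s = 6.901 × 10^5 m³.
Over A = 10.3 km², depth = V / A = 67.0 mm.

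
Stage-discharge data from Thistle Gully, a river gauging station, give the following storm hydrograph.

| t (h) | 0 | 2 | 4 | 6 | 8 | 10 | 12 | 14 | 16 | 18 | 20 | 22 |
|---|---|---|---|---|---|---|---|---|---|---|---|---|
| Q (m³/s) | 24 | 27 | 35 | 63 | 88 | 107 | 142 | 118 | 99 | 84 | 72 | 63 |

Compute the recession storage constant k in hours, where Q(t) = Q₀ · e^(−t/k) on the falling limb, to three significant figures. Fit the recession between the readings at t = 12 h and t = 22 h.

k ≈ 12.3 h

On the falling limb, Q drops from 142 to 63 m³/s between t = 12 h and t = 22 h (Δt = 10 h).
k = −Δt / ln(Q₂/Q₁) = −10 / ln(63/142) = 12.3 h.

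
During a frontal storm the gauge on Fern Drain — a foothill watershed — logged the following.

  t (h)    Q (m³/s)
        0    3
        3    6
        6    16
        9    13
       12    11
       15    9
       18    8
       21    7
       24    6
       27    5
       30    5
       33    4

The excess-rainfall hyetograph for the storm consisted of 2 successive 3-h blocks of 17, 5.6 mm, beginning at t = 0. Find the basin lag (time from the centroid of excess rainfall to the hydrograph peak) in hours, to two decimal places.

Centroid of excess rainfall: t_c = Σ P_i·t̄_i / ΣP_i = 2.2434 h (block centres at 1.5, 4.5 h).
Hydrograph peak occurs at t = 6 h, so basin lag t_L = 6 − 2.2434 = 3.76 h.

t_L ≈ 3.76 h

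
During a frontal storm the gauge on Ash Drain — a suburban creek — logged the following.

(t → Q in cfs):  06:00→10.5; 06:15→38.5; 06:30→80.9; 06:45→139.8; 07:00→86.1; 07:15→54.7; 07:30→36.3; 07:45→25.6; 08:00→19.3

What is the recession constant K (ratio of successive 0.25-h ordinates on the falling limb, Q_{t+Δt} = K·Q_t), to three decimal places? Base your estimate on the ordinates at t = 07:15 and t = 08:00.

Using the recession-limb readings at t = 07:15 and t = 08:00: Q falls from 54.7 to 19.3 cfs over 3 intervals.
K = (Q₂/Q₁)^(1/3) = (19.3/54.7)^(1/3) = 0.707.

K ≈ 0.707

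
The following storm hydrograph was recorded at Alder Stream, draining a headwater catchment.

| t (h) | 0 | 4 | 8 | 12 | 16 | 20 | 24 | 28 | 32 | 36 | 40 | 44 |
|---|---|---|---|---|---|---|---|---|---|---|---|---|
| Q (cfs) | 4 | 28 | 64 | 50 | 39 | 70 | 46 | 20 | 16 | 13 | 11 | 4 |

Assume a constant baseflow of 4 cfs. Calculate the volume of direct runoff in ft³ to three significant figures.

V ≈ 4.56 × 10^6 ft³

Direct-runoff ordinates (Q − Q_b): 0.0, 24.0, 60.0, 46.0, 35.0, 66.0, 42.0, 16.0, 12.0, 9.0, 7.0, 0.0 cfs.
ΣQ_DR = 317.0 cfs.
With Δt = 4 h = 14400 s, V = ΣQ_DR · Δt = 317.0 × 14400 = 4.56 × 10^6 ft³.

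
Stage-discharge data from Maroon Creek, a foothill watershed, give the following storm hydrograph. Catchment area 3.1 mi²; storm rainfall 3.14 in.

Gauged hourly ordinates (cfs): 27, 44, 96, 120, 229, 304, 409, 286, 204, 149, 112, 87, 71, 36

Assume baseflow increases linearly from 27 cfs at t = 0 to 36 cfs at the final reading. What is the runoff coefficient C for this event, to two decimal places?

C ≈ 0.28

ΣQ_DR = 1733 cfs; V = ΣQ_DR·Δt = 6.239 × 10^6 ft³.
Runoff depth d = V / A = 0.8663 in.
C = d / P = 0.8663 / 3.14 = 0.28.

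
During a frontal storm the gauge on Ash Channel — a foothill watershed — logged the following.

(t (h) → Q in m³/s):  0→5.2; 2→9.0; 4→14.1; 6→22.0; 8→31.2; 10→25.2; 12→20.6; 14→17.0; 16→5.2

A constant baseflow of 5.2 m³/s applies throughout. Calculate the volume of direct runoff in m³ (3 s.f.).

V ≈ 7.39 × 10^5 m³

Direct-runoff ordinates (Q − Q_b): 0.0, 3.8, 8.9, 16.8, 26.0, 20.0, 15.4, 11.8, 0.0 m³/s.
ΣQ_DR = 102.7 m³/s.
With Δt = 2 h = 7200 s, V = ΣQ_DR · Δt = 102.7 × 7200 = 7.39 × 10^5 m³.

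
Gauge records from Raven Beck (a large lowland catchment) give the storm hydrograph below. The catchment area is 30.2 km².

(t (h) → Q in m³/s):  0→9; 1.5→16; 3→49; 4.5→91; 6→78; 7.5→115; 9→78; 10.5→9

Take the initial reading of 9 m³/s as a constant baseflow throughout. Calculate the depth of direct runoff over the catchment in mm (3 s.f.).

d ≈ 66.7 mm

Direct runoff: 0.0, 7.0, 40.0, 82.0, 69.0, 106.0, 69.0, 0.0 m³/s; ΣQ_DR = 373.0 m³/s.
V = ΣQ_DR · Δt = 373.0 × 5400 s = 2.014 × 10^6 m³.
Over A = 30.2 km², depth = V / A = 66.7 mm.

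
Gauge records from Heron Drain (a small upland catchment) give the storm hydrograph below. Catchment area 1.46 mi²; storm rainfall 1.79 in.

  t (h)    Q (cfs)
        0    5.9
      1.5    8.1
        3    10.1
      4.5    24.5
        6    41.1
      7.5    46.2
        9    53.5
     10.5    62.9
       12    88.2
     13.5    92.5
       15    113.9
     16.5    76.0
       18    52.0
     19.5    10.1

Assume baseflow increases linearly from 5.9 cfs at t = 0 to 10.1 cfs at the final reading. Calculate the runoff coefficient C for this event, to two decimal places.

C ≈ 0.51

ΣQ_DR = 573.0 cfs; V = ΣQ_DR·Δt = 3.094 × 10^6 ft³.
Runoff depth d = V / A = 0.9122 in.
C = d / P = 0.9122 / 1.79 = 0.51.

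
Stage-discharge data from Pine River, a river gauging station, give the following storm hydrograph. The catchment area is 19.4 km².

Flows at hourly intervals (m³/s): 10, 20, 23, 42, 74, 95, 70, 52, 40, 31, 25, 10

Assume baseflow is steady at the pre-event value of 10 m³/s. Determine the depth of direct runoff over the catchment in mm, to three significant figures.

Direct runoff: 0.0, 10.0, 13.0, 32.0, 64.0, 85.0, 60.0, 42.0, 30.0, 21.0, 15.0, 0.0 m³/s; ΣQ_DR = 372.0 m³/s.
V = ΣQ_DR · Δt = 372.0 × 3600 s = 1.339 × 10^6 m³.
Over A = 19.4 km², depth = V / A = 69.0 mm.

d ≈ 69.0 mm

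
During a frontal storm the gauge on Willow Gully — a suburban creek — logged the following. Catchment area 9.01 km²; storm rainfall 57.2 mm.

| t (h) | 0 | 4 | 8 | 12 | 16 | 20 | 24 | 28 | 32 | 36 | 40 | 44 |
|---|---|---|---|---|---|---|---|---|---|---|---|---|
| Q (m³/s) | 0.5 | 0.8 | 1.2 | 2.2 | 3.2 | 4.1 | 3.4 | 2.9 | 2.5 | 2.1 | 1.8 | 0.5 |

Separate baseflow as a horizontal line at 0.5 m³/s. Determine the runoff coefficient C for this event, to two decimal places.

ΣQ_DR = 19.20 m³/s; V = ΣQ_DR·Δt = 2.765 × 10^5 m³.
Runoff depth d = V / A = 30.69 mm.
C = d / P = 30.69 / 57.2 = 0.54.

C ≈ 0.54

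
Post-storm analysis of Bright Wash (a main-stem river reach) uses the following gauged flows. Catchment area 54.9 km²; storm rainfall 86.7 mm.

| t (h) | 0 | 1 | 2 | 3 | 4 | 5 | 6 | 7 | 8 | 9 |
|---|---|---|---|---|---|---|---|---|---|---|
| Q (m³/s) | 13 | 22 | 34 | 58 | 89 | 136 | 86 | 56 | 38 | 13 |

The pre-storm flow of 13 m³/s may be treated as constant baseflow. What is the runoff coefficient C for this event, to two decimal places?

C ≈ 0.31

ΣQ_DR = 415.0 m³/s; V = ΣQ_DR·Δt = 1.494 × 10^6 m³.
Runoff depth d = V / A = 27.21 mm.
C = d / P = 27.21 / 86.7 = 0.31.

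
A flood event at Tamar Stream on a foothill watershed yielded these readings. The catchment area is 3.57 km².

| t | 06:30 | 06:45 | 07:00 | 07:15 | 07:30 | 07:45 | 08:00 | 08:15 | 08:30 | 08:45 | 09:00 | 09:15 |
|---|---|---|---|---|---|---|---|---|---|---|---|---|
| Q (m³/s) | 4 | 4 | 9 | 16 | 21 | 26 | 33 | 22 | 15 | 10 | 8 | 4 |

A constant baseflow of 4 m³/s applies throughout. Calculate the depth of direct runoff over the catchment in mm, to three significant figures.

Direct runoff: 0.0, 0.0, 5.0, 12.0, 17.0, 22.0, 29.0, 18.0, 11.0, 6.0, 4.0, 0.0 m³/s; ΣQ_DR = 124.0 m³/s.
V = ΣQ_DR · Δt = 124.0 × 900 s = 1.116 × 10^5 m³.
Over A = 3.57 km², depth = V / A = 31.3 mm.

d ≈ 31.3 mm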